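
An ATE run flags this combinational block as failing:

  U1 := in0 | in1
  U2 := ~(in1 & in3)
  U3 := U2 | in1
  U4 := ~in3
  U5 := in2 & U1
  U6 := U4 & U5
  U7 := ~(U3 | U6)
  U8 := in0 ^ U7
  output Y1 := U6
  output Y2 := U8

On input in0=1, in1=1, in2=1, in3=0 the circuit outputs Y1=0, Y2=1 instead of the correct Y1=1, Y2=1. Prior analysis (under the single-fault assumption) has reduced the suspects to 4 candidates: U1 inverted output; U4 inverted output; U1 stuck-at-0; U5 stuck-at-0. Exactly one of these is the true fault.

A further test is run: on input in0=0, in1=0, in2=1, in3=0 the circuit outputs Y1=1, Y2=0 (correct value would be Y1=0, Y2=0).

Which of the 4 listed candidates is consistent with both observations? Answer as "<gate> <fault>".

Evaluate each candidate on input in0=0, in1=0, in2=1, in3=0:
  U1 inverted output: U1=1 [inverted output], U2=1, U3=1, U4=1, U5=1, U6=1, U7=0, U8=0 → Y1=1, Y2=0 — matches
  U4 inverted output: U1=0, U2=1, U3=1, U4=0 [inverted output], U5=0, U6=0, U7=0, U8=0 → Y1=0, Y2=0 — eliminated
  U1 stuck-at-0: U1=0 [stuck-at-0], U2=1, U3=1, U4=1, U5=0, U6=0, U7=0, U8=0 → Y1=0, Y2=0 — eliminated
  U5 stuck-at-0: U1=0, U2=1, U3=1, U4=1, U5=0 [stuck-at-0], U6=0, U7=0, U8=0 → Y1=0, Y2=0 — eliminated
Only U1 inverted output reproduces the observed Y1=1, Y2=0.

U1 inverted output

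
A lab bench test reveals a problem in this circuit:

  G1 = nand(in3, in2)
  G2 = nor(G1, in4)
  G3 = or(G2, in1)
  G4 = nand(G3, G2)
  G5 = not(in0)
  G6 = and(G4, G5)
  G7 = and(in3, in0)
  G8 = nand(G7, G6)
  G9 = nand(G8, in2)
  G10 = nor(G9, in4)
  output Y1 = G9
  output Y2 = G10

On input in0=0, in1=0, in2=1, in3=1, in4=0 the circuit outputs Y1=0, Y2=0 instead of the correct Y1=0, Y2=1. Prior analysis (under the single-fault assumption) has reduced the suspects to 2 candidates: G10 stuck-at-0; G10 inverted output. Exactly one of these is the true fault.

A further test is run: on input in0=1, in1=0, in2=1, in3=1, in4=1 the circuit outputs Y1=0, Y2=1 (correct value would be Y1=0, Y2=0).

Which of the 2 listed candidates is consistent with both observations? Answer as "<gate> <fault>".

Evaluate each candidate on input in0=1, in1=0, in2=1, in3=1, in4=1:
  G10 stuck-at-0: G1=0, G2=0, G3=0, G4=1, G5=0, G6=0, G7=1, G8=1, G9=0, G10=0 [stuck-at-0] → Y1=0, Y2=0 — eliminated
  G10 inverted output: G1=0, G2=0, G3=0, G4=1, G5=0, G6=0, G7=1, G8=1, G9=0, G10=1 [inverted output] → Y1=0, Y2=1 — matches
Only G10 inverted output reproduces the observed Y1=0, Y2=1.

G10 inverted output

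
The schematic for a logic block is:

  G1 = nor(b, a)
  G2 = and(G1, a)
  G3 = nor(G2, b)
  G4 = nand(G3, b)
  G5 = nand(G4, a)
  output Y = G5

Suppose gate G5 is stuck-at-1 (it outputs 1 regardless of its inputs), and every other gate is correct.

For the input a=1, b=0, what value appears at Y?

1

Propagate with G5 forced: G1=0, G2=0, G3=1, G4=1, G5=1 [stuck-at-1].
So Y = 1. (Without the fault it would be 0.)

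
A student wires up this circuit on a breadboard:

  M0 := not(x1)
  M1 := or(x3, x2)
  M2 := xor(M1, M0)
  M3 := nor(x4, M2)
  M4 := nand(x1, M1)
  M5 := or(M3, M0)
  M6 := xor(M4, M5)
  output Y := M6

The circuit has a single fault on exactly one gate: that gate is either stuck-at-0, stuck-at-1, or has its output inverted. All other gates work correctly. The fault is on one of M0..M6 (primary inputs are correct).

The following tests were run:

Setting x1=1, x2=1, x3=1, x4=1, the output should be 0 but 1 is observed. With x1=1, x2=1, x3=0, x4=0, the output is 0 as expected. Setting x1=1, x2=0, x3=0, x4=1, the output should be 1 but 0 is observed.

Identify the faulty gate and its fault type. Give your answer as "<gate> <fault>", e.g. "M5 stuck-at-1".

M1 inverted output

Fault-free values for test 1 (x1=1, x2=1, x3=1, x4=1): M0=0, M1=1, M2=1, M3=0, M4=0, M5=0, M6=0, giving Y=0. Observed 1.
Test 1: faults giving observed 1 are {M0 stuck-at-1, M0 inverted output, M1 stuck-at-0, M1 inverted output, M3 stuck-at-1, M3 inverted output, M4 stuck-at-1, M4 inverted output, M5 stuck-at-1, M5 inverted output, M6 stuck-at-1, M6 inverted output}.
Test 2 (x1=1, x2=1, x3=0, x4=0): fault-free M0=0, M1=1, M2=1, M3=0, M4=0, M5=0, M6=0 → 0; observed 0. Eliminates M0 stuck-at-1, M0 inverted output, M3 stuck-at-1, M3 inverted output, M4 stuck-at-1, M4 inverted output, M5 stuck-at-1, M5 inverted output, M6 stuck-at-1, M6 inverted output.
Test 3 (x1=1, x2=0, x3=0, x4=1): fault-free M0=0, M1=0, M2=0, M3=0, M4=1, M5=0, M6=1 → 1; observed 0. Eliminates M1 stuck-at-0.
Only M1 inverted output is consistent with every test.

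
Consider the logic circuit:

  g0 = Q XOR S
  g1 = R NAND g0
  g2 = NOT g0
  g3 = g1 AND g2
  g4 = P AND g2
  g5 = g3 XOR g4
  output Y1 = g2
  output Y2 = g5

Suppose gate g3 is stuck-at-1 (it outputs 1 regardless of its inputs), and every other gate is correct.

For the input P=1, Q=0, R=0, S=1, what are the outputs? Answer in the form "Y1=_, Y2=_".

Propagate with g3 forced: g0=1, g1=1, g2=0, g3=1 [stuck-at-1], g4=0, g5=1.
So the outputs are Y1=0, Y2=1. (Without the fault they would be Y1=0, Y2=0.)

Y1=0, Y2=1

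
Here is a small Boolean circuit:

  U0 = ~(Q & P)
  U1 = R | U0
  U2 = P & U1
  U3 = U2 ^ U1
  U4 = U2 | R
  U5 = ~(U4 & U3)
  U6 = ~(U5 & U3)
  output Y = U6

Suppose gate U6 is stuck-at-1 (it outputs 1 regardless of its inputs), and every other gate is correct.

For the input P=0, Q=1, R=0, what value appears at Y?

Propagate with U6 forced: U0=1, U1=1, U2=0, U3=1, U4=0, U5=1, U6=1 [stuck-at-1].
So Y = 1. (Without the fault it would be 0.)

1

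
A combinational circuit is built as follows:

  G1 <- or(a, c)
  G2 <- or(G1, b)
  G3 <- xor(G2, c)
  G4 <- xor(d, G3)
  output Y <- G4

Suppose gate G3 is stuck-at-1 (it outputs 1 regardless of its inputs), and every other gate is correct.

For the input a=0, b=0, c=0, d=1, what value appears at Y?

0

Propagate with G3 forced: G1=0, G2=0, G3=1 [stuck-at-1], G4=0.
So Y = 0. (Without the fault it would be 1.)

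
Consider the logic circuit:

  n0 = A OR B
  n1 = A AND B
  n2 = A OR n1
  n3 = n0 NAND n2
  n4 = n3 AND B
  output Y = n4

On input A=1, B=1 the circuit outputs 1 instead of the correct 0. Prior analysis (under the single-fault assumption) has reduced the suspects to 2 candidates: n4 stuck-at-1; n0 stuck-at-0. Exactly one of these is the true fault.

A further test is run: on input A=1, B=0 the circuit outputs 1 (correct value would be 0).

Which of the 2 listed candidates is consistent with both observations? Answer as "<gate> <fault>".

n4 stuck-at-1

Evaluate each candidate on input A=1, B=0:
  n4 stuck-at-1: n0=1, n1=0, n2=1, n3=0, n4=1 [stuck-at-1] → 1 — matches
  n0 stuck-at-0: n0=0 [stuck-at-0], n1=0, n2=1, n3=1, n4=0 → 0 — eliminated
Only n4 stuck-at-1 reproduces the observed 1.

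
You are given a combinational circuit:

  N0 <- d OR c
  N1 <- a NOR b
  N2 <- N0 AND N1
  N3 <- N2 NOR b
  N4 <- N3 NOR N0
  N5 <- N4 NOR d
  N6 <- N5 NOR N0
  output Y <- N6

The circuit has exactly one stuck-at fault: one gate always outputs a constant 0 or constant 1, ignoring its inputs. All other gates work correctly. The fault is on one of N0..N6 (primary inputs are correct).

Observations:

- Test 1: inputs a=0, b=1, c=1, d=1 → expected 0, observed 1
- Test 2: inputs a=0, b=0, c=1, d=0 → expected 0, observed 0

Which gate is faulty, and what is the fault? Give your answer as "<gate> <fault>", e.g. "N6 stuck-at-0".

Fault-free values for test 1 (a=0, b=1, c=1, d=1): N0=1, N1=0, N2=0, N3=0, N4=0, N5=0, N6=0, giving Y=0. Observed 1.
Test 1: faults giving observed 1 are {N0 stuck-at-0, N6 stuck-at-1}.
Test 2 (a=0, b=0, c=1, d=0): fault-free N0=1, N1=1, N2=1, N3=0, N4=0, N5=1, N6=0 → 0; observed 0. Eliminates N6 stuck-at-1.
Only N0 stuck-at-0 is consistent with every test.

N0 stuck-at-0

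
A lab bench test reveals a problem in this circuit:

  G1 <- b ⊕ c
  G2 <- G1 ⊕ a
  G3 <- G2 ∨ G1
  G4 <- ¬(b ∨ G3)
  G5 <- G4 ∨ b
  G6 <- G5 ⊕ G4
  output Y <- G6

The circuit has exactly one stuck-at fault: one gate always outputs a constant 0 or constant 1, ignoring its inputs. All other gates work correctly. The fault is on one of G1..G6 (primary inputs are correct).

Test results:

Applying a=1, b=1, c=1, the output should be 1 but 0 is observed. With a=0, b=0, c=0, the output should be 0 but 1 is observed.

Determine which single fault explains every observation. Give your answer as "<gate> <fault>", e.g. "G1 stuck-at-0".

Fault-free values for test 1 (a=1, b=1, c=1): G1=0, G2=1, G3=1, G4=0, G5=1, G6=1, giving Y=1. Observed 0.
Test 1: faults giving observed 0 are {G4 stuck-at-1, G5 stuck-at-0, G6 stuck-at-0}.
Test 2 (a=0, b=0, c=0): fault-free G1=0, G2=0, G3=0, G4=1, G5=1, G6=0 → 0; observed 1. Eliminates G4 stuck-at-1, G6 stuck-at-0.
Only G5 stuck-at-0 is consistent with every test.

G5 stuck-at-0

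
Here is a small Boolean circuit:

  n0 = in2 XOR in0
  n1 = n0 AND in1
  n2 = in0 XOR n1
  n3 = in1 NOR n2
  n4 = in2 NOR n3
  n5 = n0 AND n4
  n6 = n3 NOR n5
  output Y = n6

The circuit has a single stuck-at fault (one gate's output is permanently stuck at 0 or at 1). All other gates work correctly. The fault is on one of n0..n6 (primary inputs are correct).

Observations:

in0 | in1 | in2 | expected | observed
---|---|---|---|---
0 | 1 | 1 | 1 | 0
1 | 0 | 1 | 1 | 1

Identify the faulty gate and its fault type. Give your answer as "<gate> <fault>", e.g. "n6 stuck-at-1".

Fault-free values for test 1 (in0=0, in1=1, in2=1): n0=1, n1=1, n2=1, n3=0, n4=0, n5=0, n6=1, giving Y=1. Observed 0.
Test 1: faults giving observed 0 are {n3 stuck-at-1, n4 stuck-at-1, n5 stuck-at-1, n6 stuck-at-0}.
Test 2 (in0=1, in1=0, in2=1): fault-free n0=0, n1=0, n2=1, n3=0, n4=0, n5=0, n6=1 → 1; observed 1. Eliminates n3 stuck-at-1, n5 stuck-at-1, n6 stuck-at-0.
Only n4 stuck-at-1 is consistent with every test.

n4 stuck-at-1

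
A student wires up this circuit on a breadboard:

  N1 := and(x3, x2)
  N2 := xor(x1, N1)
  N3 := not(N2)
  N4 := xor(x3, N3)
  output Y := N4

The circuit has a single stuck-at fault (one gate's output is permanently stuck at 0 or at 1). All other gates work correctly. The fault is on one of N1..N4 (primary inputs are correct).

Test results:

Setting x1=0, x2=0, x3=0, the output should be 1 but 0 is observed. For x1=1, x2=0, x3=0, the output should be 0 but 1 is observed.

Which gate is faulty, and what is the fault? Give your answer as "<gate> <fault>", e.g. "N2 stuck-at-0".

N1 stuck-at-1

Fault-free values for test 1 (x1=0, x2=0, x3=0): N1=0, N2=0, N3=1, N4=1, giving Y=1. Observed 0.
Test 1: faults giving observed 0 are {N1 stuck-at-1, N2 stuck-at-1, N3 stuck-at-0, N4 stuck-at-0}.
Test 2 (x1=1, x2=0, x3=0): fault-free N1=0, N2=1, N3=0, N4=0 → 0; observed 1. Eliminates N2 stuck-at-1, N3 stuck-at-0, N4 stuck-at-0.
Only N1 stuck-at-1 is consistent with every test.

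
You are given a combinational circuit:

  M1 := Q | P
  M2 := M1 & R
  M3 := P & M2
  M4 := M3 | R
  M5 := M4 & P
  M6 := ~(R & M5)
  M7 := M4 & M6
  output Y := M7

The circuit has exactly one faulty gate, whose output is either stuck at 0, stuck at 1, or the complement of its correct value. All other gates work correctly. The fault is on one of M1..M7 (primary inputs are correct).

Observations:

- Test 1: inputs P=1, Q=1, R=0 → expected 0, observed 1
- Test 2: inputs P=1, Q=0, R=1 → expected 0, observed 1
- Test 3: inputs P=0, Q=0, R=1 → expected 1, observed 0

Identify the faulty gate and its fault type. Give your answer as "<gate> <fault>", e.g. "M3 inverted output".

Fault-free values for test 1 (P=1, Q=1, R=0): M1=1, M2=0, M3=0, M4=0, M5=0, M6=1, M7=0, giving Y=0. Observed 1.
Test 1: faults giving observed 1 are {M2 stuck-at-1, M2 inverted output, M3 stuck-at-1, M3 inverted output, M4 stuck-at-1, M4 inverted output, M7 stuck-at-1, M7 inverted output}.
Test 2 (P=1, Q=0, R=1): fault-free M1=1, M2=1, M3=1, M4=1, M5=1, M6=0, M7=0 → 0; observed 1. Eliminates M2 stuck-at-1, M2 inverted output, M3 stuck-at-1, M3 inverted output, M4 stuck-at-1, M4 inverted output.
Test 3 (P=0, Q=0, R=1): fault-free M1=0, M2=0, M3=0, M4=1, M5=0, M6=1, M7=1 → 1; observed 0. Eliminates M7 stuck-at-1.
Only M7 inverted output is consistent with every test.

M7 inverted output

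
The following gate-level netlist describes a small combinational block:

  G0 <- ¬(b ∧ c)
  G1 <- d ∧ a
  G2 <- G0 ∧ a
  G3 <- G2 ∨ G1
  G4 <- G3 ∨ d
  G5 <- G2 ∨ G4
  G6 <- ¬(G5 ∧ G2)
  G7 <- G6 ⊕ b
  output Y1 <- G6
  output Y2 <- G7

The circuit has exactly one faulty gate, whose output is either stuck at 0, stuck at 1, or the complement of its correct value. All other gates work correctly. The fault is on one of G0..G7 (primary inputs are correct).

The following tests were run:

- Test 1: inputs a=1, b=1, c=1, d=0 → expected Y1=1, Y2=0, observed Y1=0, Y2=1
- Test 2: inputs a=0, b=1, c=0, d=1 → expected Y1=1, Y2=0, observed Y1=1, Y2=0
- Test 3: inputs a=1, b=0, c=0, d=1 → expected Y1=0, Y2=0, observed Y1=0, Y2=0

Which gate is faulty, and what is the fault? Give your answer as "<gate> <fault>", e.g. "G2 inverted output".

Fault-free values for test 1 (a=1, b=1, c=1, d=0): G0=0, G1=0, G2=0, G3=0, G4=0, G5=0, G6=1, G7=0, giving Y1=1, Y2=0. Observed Y1=0, Y2=1.
Test 1: faults giving observed Y1=0, Y2=1 are {G0 stuck-at-1, G0 inverted output, G2 stuck-at-1, G2 inverted output, G6 stuck-at-0, G6 inverted output}.
Test 2 (a=0, b=1, c=0, d=1): fault-free G0=1, G1=0, G2=0, G3=0, G4=1, G5=1, G6=1, G7=0 → Y1=1, Y2=0; observed Y1=1, Y2=0. Eliminates G2 stuck-at-1, G2 inverted output, G6 stuck-at-0, G6 inverted output.
Test 3 (a=1, b=0, c=0, d=1): fault-free G0=1, G1=1, G2=1, G3=1, G4=1, G5=1, G6=0, G7=0 → Y1=0, Y2=0; observed Y1=0, Y2=0. Eliminates G0 inverted output.
Only G0 stuck-at-1 is consistent with every test.

G0 stuck-at-1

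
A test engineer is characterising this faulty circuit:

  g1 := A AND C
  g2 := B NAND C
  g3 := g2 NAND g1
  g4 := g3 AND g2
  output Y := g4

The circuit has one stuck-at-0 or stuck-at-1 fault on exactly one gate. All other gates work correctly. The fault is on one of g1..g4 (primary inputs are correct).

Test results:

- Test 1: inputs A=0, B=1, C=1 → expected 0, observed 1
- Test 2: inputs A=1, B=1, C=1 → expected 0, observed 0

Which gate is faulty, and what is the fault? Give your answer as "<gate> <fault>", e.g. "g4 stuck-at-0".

Fault-free values for test 1 (A=0, B=1, C=1): g1=0, g2=0, g3=1, g4=0, giving Y=0. Observed 1.
Test 1: faults giving observed 1 are {g2 stuck-at-1, g4 stuck-at-1}.
Test 2 (A=1, B=1, C=1): fault-free g1=1, g2=0, g3=1, g4=0 → 0; observed 0. Eliminates g4 stuck-at-1.
Only g2 stuck-at-1 is consistent with every test.

g2 stuck-at-1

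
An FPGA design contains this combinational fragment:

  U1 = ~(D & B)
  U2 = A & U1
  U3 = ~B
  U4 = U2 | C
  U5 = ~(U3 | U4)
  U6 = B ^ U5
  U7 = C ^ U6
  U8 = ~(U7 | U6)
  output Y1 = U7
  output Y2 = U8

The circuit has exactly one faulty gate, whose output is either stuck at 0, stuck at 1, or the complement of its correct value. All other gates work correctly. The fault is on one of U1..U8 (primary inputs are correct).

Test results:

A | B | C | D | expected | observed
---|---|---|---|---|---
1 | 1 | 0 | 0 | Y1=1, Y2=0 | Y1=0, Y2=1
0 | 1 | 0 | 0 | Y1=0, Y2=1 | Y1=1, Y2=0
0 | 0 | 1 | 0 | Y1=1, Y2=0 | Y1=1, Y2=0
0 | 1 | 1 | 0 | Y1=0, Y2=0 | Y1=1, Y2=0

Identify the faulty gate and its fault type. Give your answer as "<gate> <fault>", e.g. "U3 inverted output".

Fault-free values for test 1 (A=1, B=1, C=0, D=0): U1=1, U2=1, U3=0, U4=1, U5=0, U6=1, U7=1, U8=0, giving Y1=1, Y2=0. Observed Y1=0, Y2=1.
Test 1: faults giving observed Y1=0, Y2=1 are {U1 stuck-at-0, U1 inverted output, U2 stuck-at-0, U2 inverted output, U4 stuck-at-0, U4 inverted output, U5 stuck-at-1, U5 inverted output, U6 stuck-at-0, U6 inverted output}.
Test 2 (A=0, B=1, C=0, D=0): fault-free U1=1, U2=0, U3=0, U4=0, U5=1, U6=0, U7=0, U8=1 → Y1=0, Y2=1; observed Y1=1, Y2=0. Eliminates U1 stuck-at-0, U1 inverted output, U2 stuck-at-0, U4 stuck-at-0, U5 stuck-at-1, U6 stuck-at-0.
Test 3 (A=0, B=0, C=1, D=0): fault-free U1=1, U2=0, U3=1, U4=1, U5=0, U6=0, U7=1, U8=0 → Y1=1, Y2=0; observed Y1=1, Y2=0. Eliminates U5 inverted output, U6 inverted output.
Test 4 (A=0, B=1, C=1, D=0): fault-free U1=1, U2=0, U3=0, U4=1, U5=0, U6=1, U7=0, U8=0 → Y1=0, Y2=0; observed Y1=1, Y2=0. Eliminates U2 inverted output.
Only U4 inverted output is consistent with every test.

U4 inverted output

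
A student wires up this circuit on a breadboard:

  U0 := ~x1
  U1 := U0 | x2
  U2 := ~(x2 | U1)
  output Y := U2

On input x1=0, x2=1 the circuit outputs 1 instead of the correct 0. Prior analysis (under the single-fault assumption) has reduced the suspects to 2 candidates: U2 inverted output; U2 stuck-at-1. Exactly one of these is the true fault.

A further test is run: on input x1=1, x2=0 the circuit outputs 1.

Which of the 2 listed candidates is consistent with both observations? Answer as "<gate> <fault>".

U2 stuck-at-1

Evaluate each candidate on input x1=1, x2=0:
  U2 inverted output: U0=0, U1=0, U2=0 [inverted output] → 0 — eliminated
  U2 stuck-at-1: U0=0, U1=0, U2=1 [stuck-at-1] → 1 — matches
Only U2 stuck-at-1 reproduces the observed 1.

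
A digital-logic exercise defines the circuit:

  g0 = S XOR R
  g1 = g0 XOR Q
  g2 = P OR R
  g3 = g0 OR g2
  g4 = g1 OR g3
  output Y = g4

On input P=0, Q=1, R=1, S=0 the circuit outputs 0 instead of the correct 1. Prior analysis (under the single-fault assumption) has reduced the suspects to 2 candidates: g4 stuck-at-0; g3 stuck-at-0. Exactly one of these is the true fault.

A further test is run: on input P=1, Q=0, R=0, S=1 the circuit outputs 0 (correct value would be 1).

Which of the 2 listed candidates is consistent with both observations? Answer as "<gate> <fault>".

Evaluate each candidate on input P=1, Q=0, R=0, S=1:
  g4 stuck-at-0: g0=1, g1=1, g2=1, g3=1, g4=0 [stuck-at-0] → 0 — matches
  g3 stuck-at-0: g0=1, g1=1, g2=1, g3=0 [stuck-at-0], g4=1 → 1 — eliminated
Only g4 stuck-at-0 reproduces the observed 0.

g4 stuck-at-0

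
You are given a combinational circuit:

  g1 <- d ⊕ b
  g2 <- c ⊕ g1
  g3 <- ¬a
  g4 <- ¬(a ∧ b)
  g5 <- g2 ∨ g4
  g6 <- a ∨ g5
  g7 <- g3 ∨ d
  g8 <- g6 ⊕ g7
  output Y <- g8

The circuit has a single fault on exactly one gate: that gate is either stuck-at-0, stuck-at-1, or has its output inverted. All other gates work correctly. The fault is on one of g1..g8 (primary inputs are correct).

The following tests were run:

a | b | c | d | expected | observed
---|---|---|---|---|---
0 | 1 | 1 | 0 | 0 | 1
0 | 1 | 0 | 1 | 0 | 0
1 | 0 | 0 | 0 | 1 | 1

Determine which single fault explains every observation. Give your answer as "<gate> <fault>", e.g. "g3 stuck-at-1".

g3 stuck-at-0

Fault-free values for test 1 (a=0, b=1, c=1, d=0): g1=1, g2=0, g3=1, g4=1, g5=1, g6=1, g7=1, g8=0, giving Y=0. Observed 1.
Test 1: faults giving observed 1 are {g3 stuck-at-0, g3 inverted output, g4 stuck-at-0, g4 inverted output, g5 stuck-at-0, g5 inverted output, g6 stuck-at-0, g6 inverted output, g7 stuck-at-0, g7 inverted output, g8 stuck-at-1, g8 inverted output}.
Test 2 (a=0, b=1, c=0, d=1): fault-free g1=0, g2=0, g3=1, g4=1, g5=1, g6=1, g7=1, g8=0 → 0; observed 0. Eliminates g4 stuck-at-0, g4 inverted output, g5 stuck-at-0, g5 inverted output, g6 stuck-at-0, g6 inverted output, g7 stuck-at-0, g7 inverted output, g8 stuck-at-1, g8 inverted output.
Test 3 (a=1, b=0, c=0, d=0): fault-free g1=0, g2=0, g3=0, g4=1, g5=1, g6=1, g7=0, g8=1 → 1; observed 1. Eliminates g3 inverted output.
Only g3 stuck-at-0 is consistent with every test.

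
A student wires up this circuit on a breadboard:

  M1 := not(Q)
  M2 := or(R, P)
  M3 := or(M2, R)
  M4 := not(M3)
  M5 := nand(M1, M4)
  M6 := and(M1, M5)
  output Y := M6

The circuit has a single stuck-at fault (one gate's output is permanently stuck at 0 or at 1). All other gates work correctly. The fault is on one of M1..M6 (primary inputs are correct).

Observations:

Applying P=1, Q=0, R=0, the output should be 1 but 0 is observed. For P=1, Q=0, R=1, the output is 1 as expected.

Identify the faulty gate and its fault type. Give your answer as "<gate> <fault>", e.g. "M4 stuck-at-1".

Fault-free values for test 1 (P=1, Q=0, R=0): M1=1, M2=1, M3=1, M4=0, M5=1, M6=1, giving Y=1. Observed 0.
Test 1: faults giving observed 0 are {M1 stuck-at-0, M2 stuck-at-0, M3 stuck-at-0, M4 stuck-at-1, M5 stuck-at-0, M6 stuck-at-0}.
Test 2 (P=1, Q=0, R=1): fault-free M1=1, M2=1, M3=1, M4=0, M5=1, M6=1 → 1; observed 1. Eliminates M1 stuck-at-0, M3 stuck-at-0, M4 stuck-at-1, M5 stuck-at-0, M6 stuck-at-0.
Only M2 stuck-at-0 is consistent with every test.

M2 stuck-at-0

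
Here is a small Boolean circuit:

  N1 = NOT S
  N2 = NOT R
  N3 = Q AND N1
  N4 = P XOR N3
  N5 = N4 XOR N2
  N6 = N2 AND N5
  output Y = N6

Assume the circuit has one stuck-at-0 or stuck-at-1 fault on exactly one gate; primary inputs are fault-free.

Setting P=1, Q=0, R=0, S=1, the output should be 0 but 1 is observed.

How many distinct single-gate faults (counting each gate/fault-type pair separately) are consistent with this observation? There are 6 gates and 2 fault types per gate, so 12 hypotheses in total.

Fault-free: N1=0, N2=1, N3=0, N4=1, N5=0, N6=0 → 0. Observed 1.
  N1 stuck-at-0: output 0 ✗
  N1 stuck-at-1: output 0 ✗
  N2 stuck-at-0: output 0 ✗
  N2 stuck-at-1: output 0 ✗
  N3 stuck-at-0: output 0 ✗
  N3 stuck-at-1: output 1 ✓
  N4 stuck-at-0: output 1 ✓
  N4 stuck-at-1: output 0 ✗
  N5 stuck-at-0: output 0 ✗
  N5 stuck-at-1: output 1 ✓
  N6 stuck-at-0: output 0 ✗
  N6 stuck-at-1: output 1 ✓
Consistent faults: {N3 stuck-at-1, N4 stuck-at-0, N5 stuck-at-1, N6 stuck-at-1} — 4 in all.

4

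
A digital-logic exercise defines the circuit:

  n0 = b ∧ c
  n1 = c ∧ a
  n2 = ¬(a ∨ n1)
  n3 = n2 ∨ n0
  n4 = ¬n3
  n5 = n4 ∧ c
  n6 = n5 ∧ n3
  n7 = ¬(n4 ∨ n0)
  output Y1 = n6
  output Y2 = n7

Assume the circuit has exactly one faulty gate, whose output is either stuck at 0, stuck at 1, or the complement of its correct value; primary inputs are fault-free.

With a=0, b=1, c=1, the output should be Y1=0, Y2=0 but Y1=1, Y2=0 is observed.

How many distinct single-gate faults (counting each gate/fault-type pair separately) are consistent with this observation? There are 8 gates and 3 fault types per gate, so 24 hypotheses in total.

Fault-free: n0=1, n1=0, n2=1, n3=1, n4=0, n5=0, n6=0, n7=0 → Y1=0, Y2=0. Observed Y1=1, Y2=0.
  n0: none of the 3 fault types match ✗
  n1: none of the 3 fault types match ✗
  n2: none of the 3 fault types match ✗
  n3: none of the 3 fault types match ✗
  n4: stuck-at-1, inverted output ✓; others ✗
  n5: stuck-at-1, inverted output ✓; others ✗
  n6: stuck-at-1, inverted output ✓; others ✗
  n7: none of the 3 fault types match ✗
Consistent faults: {n4 stuck-at-1, n4 inverted output, n5 stuck-at-1, n5 inverted output, n6 stuck-at-1, n6 inverted output} — 6 in all.

6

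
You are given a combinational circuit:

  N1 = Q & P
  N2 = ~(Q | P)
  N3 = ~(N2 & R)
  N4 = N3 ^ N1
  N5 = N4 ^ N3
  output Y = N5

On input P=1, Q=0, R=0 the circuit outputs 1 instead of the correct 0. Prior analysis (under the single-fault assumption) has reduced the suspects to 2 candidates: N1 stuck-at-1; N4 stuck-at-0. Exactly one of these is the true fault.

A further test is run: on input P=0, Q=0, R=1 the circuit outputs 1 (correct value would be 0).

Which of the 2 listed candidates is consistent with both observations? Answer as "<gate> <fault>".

N1 stuck-at-1

Evaluate each candidate on input P=0, Q=0, R=1:
  N1 stuck-at-1: N1=1 [stuck-at-1], N2=1, N3=0, N4=1, N5=1 → 1 — matches
  N4 stuck-at-0: N1=0, N2=1, N3=0, N4=0 [stuck-at-0], N5=0 → 0 — eliminated
Only N1 stuck-at-1 reproduces the observed 1.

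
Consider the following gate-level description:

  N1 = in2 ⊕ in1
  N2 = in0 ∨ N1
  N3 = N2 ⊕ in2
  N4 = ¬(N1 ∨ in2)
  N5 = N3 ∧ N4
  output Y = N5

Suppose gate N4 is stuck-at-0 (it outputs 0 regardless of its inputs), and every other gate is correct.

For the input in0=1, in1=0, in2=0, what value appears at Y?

0

Propagate with N4 forced: N1=0, N2=1, N3=1, N4=0 [stuck-at-0], N5=0.
So Y = 0. (Without the fault it would be 1.)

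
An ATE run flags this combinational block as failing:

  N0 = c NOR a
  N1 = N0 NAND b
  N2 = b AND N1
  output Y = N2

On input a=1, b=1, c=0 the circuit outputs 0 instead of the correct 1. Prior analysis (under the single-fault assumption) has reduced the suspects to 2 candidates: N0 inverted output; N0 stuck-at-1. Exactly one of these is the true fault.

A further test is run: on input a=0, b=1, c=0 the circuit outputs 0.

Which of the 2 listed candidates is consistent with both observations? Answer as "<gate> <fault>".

Evaluate each candidate on input a=0, b=1, c=0:
  N0 inverted output: N0=0 [inverted output], N1=1, N2=1 → 1 — eliminated
  N0 stuck-at-1: N0=1 [stuck-at-1], N1=0, N2=0 → 0 — matches
Only N0 stuck-at-1 reproduces the observed 0.

N0 stuck-at-1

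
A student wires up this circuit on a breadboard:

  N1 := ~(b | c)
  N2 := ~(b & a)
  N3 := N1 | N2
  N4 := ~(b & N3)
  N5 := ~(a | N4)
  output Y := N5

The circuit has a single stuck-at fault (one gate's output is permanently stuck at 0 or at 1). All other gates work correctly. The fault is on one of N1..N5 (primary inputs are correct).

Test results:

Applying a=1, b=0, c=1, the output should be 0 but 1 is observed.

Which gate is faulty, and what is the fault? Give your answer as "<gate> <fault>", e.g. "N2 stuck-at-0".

Fault-free values for test 1 (a=1, b=0, c=1): N1=0, N2=1, N3=1, N4=1, N5=0, giving Y=0. Observed 1.
Test 1: faults giving observed 1 are {N5 stuck-at-1}.
Only N5 stuck-at-1 is consistent with every test.

N5 stuck-at-1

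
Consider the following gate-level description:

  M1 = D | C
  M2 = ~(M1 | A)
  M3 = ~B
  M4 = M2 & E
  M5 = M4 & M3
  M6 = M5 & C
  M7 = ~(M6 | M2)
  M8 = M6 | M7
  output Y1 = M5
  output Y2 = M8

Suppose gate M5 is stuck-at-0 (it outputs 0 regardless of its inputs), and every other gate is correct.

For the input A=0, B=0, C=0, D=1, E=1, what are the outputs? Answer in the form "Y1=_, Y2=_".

Y1=0, Y2=1

Propagate with M5 forced: M1=1, M2=0, M3=1, M4=0, M5=0 [stuck-at-0], M6=0, M7=1, M8=1.
So the outputs are Y1=0, Y2=1. (Same as the fault-free value — the fault is masked on this input.)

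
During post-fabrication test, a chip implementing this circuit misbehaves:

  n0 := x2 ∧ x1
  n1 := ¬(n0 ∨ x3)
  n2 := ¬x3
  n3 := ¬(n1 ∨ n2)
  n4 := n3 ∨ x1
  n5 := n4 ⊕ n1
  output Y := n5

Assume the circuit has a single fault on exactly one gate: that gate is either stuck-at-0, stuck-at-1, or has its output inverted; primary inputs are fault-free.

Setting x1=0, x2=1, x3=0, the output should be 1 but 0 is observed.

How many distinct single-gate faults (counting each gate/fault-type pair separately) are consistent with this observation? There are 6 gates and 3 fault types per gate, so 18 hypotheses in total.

10

Fault-free: n0=0, n1=1, n2=1, n3=0, n4=0, n5=1 → 1. Observed 0.
  n0: stuck-at-1, inverted output ✓; others ✗
  n1: stuck-at-0, inverted output ✓; others ✗
  n2: none of the 3 fault types match ✗
  n3: stuck-at-1, inverted output ✓; others ✗
  n4: stuck-at-1, inverted output ✓; others ✗
  n5: stuck-at-0, inverted output ✓; others ✗
Consistent faults: {n0 stuck-at-1, n0 inverted output, n1 stuck-at-0, n1 inverted output, n3 stuck-at-1, n3 inverted output, n4 stuck-at-1, n4 inverted output, n5 stuck-at-0, n5 inverted output} — 10 in all.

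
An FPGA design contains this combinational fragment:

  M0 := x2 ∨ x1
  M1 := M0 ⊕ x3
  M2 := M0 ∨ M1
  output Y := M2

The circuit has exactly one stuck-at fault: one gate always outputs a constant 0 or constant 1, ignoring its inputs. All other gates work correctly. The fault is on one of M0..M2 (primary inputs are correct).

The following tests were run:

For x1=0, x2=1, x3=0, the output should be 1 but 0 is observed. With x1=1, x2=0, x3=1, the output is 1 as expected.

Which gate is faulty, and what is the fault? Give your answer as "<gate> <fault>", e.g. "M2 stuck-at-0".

M0 stuck-at-0

Fault-free values for test 1 (x1=0, x2=1, x3=0): M0=1, M1=1, M2=1, giving Y=1. Observed 0.
Test 1: faults giving observed 0 are {M0 stuck-at-0, M2 stuck-at-0}.
Test 2 (x1=1, x2=0, x3=1): fault-free M0=1, M1=0, M2=1 → 1; observed 1. Eliminates M2 stuck-at-0.
Only M0 stuck-at-0 is consistent with every test.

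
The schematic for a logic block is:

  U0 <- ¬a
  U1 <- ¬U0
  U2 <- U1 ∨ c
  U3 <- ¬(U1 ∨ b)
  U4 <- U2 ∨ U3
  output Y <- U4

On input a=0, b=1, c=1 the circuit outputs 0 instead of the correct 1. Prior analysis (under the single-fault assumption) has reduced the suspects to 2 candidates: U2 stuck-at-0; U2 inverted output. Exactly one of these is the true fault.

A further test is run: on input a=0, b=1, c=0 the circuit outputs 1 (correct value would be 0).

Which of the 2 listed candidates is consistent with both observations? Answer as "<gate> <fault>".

Evaluate each candidate on input a=0, b=1, c=0:
  U2 stuck-at-0: U0=1, U1=0, U2=0 [stuck-at-0], U3=0, U4=0 → 0 — eliminated
  U2 inverted output: U0=1, U1=0, U2=1 [inverted output], U3=0, U4=1 → 1 — matches
Only U2 inverted output reproduces the observed 1.

U2 inverted output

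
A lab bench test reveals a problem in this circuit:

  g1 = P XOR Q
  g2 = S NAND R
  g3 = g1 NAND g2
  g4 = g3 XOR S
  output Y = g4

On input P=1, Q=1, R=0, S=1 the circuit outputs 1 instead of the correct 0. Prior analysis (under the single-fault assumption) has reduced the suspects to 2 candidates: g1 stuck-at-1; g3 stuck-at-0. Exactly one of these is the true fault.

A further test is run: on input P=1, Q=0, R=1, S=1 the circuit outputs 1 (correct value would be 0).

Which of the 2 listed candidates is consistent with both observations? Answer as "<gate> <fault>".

g3 stuck-at-0

Evaluate each candidate on input P=1, Q=0, R=1, S=1:
  g1 stuck-at-1: g1=1 [stuck-at-1], g2=0, g3=1, g4=0 → 0 — eliminated
  g3 stuck-at-0: g1=1, g2=0, g3=0 [stuck-at-0], g4=1 → 1 — matches
Only g3 stuck-at-0 reproduces the observed 1.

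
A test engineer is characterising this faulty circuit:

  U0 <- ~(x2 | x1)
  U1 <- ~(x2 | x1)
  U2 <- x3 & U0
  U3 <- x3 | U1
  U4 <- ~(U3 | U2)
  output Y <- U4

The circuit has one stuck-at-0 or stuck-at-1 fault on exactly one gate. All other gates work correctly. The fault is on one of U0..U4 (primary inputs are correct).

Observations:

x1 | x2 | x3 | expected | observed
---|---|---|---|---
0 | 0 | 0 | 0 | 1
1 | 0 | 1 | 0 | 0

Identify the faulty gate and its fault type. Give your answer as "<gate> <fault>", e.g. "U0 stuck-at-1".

Fault-free values for test 1 (x1=0, x2=0, x3=0): U0=1, U1=1, U2=0, U3=1, U4=0, giving Y=0. Observed 1.
Test 1: faults giving observed 1 are {U1 stuck-at-0, U3 stuck-at-0, U4 stuck-at-1}.
Test 2 (x1=1, x2=0, x3=1): fault-free U0=0, U1=0, U2=0, U3=1, U4=0 → 0; observed 0. Eliminates U3 stuck-at-0, U4 stuck-at-1.
Only U1 stuck-at-0 is consistent with every test.

U1 stuck-at-0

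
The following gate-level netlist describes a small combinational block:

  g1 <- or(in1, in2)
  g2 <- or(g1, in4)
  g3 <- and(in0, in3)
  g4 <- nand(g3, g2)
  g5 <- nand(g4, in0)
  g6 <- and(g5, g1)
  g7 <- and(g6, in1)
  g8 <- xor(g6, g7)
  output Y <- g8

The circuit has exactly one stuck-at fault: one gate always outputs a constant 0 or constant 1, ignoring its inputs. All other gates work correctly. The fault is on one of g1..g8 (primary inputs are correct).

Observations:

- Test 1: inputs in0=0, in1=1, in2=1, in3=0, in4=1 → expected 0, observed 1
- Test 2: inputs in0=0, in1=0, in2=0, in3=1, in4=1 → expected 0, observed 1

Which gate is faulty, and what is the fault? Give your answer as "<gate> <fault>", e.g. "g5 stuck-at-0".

Fault-free values for test 1 (in0=0, in1=1, in2=1, in3=0, in4=1): g1=1, g2=1, g3=0, g4=1, g5=1, g6=1, g7=1, g8=0, giving Y=0. Observed 1.
Test 1: faults giving observed 1 are {g7 stuck-at-0, g8 stuck-at-1}.
Test 2 (in0=0, in1=0, in2=0, in3=1, in4=1): fault-free g1=0, g2=1, g3=0, g4=1, g5=1, g6=0, g7=0, g8=0 → 0; observed 1. Eliminates g7 stuck-at-0.
Only g8 stuck-at-1 is consistent with every test.

g8 stuck-at-1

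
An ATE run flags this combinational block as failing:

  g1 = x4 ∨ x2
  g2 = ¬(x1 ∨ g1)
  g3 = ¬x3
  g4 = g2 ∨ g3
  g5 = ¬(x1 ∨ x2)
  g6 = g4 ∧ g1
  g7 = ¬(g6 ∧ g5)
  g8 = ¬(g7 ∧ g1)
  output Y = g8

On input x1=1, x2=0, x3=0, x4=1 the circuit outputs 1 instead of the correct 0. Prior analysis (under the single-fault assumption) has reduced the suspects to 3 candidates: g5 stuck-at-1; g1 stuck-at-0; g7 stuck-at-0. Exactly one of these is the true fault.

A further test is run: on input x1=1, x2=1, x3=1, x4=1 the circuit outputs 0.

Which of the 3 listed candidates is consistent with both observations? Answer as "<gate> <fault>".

g5 stuck-at-1

Evaluate each candidate on input x1=1, x2=1, x3=1, x4=1:
  g5 stuck-at-1: g1=1, g2=0, g3=0, g4=0, g5=1 [stuck-at-1], g6=0, g7=1, g8=0 → 0 — matches
  g1 stuck-at-0: g1=0 [stuck-at-0], g2=0, g3=0, g4=0, g5=0, g6=0, g7=1, g8=1 → 1 — eliminated
  g7 stuck-at-0: g1=1, g2=0, g3=0, g4=0, g5=0, g6=0, g7=0 [stuck-at-0], g8=1 → 1 — eliminated
Only g5 stuck-at-1 reproduces the observed 0.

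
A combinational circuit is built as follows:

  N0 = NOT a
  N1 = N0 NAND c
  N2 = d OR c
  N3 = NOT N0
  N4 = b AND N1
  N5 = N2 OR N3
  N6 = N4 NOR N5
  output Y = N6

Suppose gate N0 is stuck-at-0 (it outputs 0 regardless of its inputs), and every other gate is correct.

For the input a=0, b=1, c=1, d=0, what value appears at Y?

0

Propagate with N0 forced: N0=0 [stuck-at-0], N1=1, N2=1, N3=1, N4=1, N5=1, N6=0.
So Y = 0. (Same as the fault-free value — the fault is masked on this input.)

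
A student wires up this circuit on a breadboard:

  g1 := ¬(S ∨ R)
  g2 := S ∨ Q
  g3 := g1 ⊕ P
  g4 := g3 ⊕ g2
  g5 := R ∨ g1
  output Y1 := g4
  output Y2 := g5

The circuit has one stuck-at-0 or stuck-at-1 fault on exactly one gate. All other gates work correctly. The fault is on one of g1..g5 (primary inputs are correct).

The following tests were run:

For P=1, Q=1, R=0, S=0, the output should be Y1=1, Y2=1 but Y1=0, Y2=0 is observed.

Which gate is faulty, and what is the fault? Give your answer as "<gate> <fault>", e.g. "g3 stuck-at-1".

Fault-free values for test 1 (P=1, Q=1, R=0, S=0): g1=1, g2=1, g3=0, g4=1, g5=1, giving Y1=1, Y2=1. Observed Y1=0, Y2=0.
Test 1: faults giving observed Y1=0, Y2=0 are {g1 stuck-at-0}.
Only g1 stuck-at-0 is consistent with every test.

g1 stuck-at-0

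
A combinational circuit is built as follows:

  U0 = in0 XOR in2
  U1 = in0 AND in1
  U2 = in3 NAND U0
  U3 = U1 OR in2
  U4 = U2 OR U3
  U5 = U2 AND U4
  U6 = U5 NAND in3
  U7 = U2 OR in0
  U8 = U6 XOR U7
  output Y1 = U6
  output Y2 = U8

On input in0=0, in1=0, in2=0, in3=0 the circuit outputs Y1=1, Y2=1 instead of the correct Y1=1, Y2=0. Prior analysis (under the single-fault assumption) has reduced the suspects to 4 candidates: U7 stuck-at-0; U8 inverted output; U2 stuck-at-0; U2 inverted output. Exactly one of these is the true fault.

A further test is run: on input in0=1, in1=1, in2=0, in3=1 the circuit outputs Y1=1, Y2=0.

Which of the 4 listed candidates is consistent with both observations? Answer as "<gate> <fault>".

Evaluate each candidate on input in0=1, in1=1, in2=0, in3=1:
  U7 stuck-at-0: U0=1, U1=1, U2=0, U3=1, U4=1, U5=0, U6=1, U7=0 [stuck-at-0], U8=1 → Y1=1, Y2=1 — eliminated
  U8 inverted output: U0=1, U1=1, U2=0, U3=1, U4=1, U5=0, U6=1, U7=1, U8=1 [inverted output] → Y1=1, Y2=1 — eliminated
  U2 stuck-at-0: U0=1, U1=1, U2=0 [stuck-at-0], U3=1, U4=1, U5=0, U6=1, U7=1, U8=0 → Y1=1, Y2=0 — matches
  U2 inverted output: U0=1, U1=1, U2=1 [inverted output], U3=1, U4=1, U5=1, U6=0, U7=1, U8=1 → Y1=0, Y2=1 — eliminated
Only U2 stuck-at-0 reproduces the observed Y1=1, Y2=0.

U2 stuck-at-0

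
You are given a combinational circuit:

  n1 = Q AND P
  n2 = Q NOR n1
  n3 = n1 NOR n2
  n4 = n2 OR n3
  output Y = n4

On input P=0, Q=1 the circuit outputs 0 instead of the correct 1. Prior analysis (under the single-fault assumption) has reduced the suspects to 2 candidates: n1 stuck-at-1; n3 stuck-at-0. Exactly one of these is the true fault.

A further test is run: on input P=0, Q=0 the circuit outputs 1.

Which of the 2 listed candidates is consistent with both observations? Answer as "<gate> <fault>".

Evaluate each candidate on input P=0, Q=0:
  n1 stuck-at-1: n1=1 [stuck-at-1], n2=0, n3=0, n4=0 → 0 — eliminated
  n3 stuck-at-0: n1=0, n2=1, n3=0 [stuck-at-0], n4=1 → 1 — matches
Only n3 stuck-at-0 reproduces the observed 1.

n3 stuck-at-0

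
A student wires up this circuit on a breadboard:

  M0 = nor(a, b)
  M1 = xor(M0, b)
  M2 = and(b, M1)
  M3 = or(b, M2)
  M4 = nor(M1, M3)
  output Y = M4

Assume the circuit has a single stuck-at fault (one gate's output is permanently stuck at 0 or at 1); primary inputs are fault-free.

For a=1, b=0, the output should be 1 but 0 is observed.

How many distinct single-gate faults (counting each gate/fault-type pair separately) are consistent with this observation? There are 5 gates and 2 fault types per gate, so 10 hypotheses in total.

Fault-free: M0=0, M1=0, M2=0, M3=0, M4=1 → 1. Observed 0.
  M0 stuck-at-0: output 1 ✗
  M0 stuck-at-1: output 0 ✓
  M1 stuck-at-0: output 1 ✗
  M1 stuck-at-1: output 0 ✓
  M2 stuck-at-0: output 1 ✗
  M2 stuck-at-1: output 0 ✓
  M3 stuck-at-0: output 1 ✗
  M3 stuck-at-1: output 0 ✓
  M4 stuck-at-0: output 0 ✓
  M4 stuck-at-1: output 1 ✗
Consistent faults: {M0 stuck-at-1, M1 stuck-at-1, M2 stuck-at-1, M3 stuck-at-1, M4 stuck-at-0} — 5 in all.

5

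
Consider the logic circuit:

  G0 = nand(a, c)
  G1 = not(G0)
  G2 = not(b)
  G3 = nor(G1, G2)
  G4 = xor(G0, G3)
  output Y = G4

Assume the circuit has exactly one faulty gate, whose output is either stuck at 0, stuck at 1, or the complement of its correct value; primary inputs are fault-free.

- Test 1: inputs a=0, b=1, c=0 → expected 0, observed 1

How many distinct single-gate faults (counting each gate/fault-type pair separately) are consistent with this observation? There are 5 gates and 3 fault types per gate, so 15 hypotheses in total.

8

Fault-free: G0=1, G1=0, G2=0, G3=1, G4=0 → 0. Observed 1.
  G0: none of the 3 fault types match ✗
  G1: stuck-at-1, inverted output ✓; others ✗
  G2: stuck-at-1, inverted output ✓; others ✗
  G3: stuck-at-0, inverted output ✓; others ✗
  G4: stuck-at-1, inverted output ✓; others ✗
Consistent faults: {G1 stuck-at-1, G1 inverted output, G2 stuck-at-1, G2 inverted output, G3 stuck-at-0, G3 inverted output, G4 stuck-at-1, G4 inverted output} — 8 in all.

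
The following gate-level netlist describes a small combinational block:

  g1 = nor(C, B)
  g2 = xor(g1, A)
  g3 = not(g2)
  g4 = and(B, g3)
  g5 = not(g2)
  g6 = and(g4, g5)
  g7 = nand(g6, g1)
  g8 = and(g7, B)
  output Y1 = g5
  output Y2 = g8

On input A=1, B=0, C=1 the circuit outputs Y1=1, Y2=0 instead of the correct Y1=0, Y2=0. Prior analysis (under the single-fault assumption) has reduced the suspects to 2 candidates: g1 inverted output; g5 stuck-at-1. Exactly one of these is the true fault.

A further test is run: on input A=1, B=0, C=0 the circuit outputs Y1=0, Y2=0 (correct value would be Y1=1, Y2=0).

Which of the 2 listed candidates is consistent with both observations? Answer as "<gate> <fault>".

g1 inverted output

Evaluate each candidate on input A=1, B=0, C=0:
  g1 inverted output: g1=0 [inverted output], g2=1, g3=0, g4=0, g5=0, g6=0, g7=1, g8=0 → Y1=0, Y2=0 — matches
  g5 stuck-at-1: g1=1, g2=0, g3=1, g4=0, g5=1 [stuck-at-1], g6=0, g7=1, g8=0 → Y1=1, Y2=0 — eliminated
Only g1 inverted output reproduces the observed Y1=0, Y2=0.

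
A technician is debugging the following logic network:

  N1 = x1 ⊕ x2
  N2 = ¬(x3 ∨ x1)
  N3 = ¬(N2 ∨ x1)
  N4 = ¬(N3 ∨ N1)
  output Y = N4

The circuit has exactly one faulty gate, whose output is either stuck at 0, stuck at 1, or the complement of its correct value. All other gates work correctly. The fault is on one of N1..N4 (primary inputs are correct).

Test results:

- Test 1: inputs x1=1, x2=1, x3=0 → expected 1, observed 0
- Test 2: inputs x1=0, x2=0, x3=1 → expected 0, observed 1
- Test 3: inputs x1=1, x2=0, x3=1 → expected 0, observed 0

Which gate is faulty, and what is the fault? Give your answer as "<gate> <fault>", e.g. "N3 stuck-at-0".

N3 inverted output

Fault-free values for test 1 (x1=1, x2=1, x3=0): N1=0, N2=0, N3=0, N4=1, giving Y=1. Observed 0.
Test 1: faults giving observed 0 are {N1 stuck-at-1, N1 inverted output, N3 stuck-at-1, N3 inverted output, N4 stuck-at-0, N4 inverted output}.
Test 2 (x1=0, x2=0, x3=1): fault-free N1=0, N2=0, N3=1, N4=0 → 0; observed 1. Eliminates N1 stuck-at-1, N1 inverted output, N3 stuck-at-1, N4 stuck-at-0.
Test 3 (x1=1, x2=0, x3=1): fault-free N1=1, N2=0, N3=0, N4=0 → 0; observed 0. Eliminates N4 inverted output.
Only N3 inverted output is consistent with every test.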